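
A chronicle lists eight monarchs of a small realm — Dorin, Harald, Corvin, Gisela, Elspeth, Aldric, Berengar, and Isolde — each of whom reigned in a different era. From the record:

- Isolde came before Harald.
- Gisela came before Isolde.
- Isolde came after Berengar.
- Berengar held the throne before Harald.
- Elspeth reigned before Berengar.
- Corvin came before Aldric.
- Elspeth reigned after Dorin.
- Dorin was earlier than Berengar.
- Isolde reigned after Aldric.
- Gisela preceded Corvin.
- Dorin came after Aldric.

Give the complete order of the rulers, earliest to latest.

The constraints fix every adjacent pair, so only one ordering works:
Gisela → Corvin → Aldric → Dorin → Elspeth → Berengar → Isolde → Harald.

Gisela, Corvin, Aldric, Dorin, Elspeth, Berengar, Isolde, Harald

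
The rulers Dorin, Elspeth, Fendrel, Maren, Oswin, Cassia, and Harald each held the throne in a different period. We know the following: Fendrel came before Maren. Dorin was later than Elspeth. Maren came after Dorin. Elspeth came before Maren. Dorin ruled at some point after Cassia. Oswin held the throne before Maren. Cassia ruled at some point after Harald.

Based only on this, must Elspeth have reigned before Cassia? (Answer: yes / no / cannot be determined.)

cannot be determined

No chain of stated constraints runs from Elspeth to Cassia, and none runs from Cassia to Elspeth either.
So the relative order of Elspeth and Cassia is not fixed by the given facts.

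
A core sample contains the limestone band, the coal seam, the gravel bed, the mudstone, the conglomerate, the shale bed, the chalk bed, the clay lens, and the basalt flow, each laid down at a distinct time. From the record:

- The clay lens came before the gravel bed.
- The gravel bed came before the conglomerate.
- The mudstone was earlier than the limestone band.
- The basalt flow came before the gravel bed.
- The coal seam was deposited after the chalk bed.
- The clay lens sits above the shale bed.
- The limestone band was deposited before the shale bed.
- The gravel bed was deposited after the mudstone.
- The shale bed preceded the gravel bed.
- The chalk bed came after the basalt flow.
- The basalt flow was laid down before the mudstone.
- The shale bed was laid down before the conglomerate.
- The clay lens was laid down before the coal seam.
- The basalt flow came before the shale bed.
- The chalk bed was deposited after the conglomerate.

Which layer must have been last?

Every other layer has a chain of constraints placing it before the coal seam, so the coal seam is last.

the coal seam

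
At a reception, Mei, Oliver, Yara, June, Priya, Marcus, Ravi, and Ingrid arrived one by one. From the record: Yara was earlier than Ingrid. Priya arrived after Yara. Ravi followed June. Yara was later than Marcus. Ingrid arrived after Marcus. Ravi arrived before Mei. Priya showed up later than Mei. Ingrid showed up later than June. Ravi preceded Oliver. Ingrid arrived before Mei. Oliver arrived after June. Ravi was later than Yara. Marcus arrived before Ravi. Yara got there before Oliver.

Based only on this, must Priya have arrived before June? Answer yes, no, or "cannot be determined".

Tracing the constraints gives June → Ingrid → Mei → Priya, so June must come before Priya.
That means Priya cannot be before June.

no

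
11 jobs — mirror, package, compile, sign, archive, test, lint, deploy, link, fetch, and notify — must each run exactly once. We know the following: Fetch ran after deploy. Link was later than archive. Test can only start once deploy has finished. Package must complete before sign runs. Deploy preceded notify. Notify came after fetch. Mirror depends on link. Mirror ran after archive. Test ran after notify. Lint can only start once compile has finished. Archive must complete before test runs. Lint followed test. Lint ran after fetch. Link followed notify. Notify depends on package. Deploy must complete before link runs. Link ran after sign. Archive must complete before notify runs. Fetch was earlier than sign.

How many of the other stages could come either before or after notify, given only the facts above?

2

Forced before notify: archive, deploy, fetch, and package; forced after notify: link, lint, mirror, and test.
That leaves compile and sign with no forced order relative to notify — 2.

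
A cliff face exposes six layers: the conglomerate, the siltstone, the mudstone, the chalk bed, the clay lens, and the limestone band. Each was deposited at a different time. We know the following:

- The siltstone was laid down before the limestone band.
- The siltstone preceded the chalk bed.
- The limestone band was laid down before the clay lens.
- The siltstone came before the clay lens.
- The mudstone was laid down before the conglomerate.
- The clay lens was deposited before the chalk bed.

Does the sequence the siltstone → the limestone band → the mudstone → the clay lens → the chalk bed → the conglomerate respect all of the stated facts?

yes

Check each stated constraint against the proposed order — e.g. the siltstone is ahead of the clay lens; the siltstone is ahead of the chalk bed. Every pair is in the required order; nothing is violated.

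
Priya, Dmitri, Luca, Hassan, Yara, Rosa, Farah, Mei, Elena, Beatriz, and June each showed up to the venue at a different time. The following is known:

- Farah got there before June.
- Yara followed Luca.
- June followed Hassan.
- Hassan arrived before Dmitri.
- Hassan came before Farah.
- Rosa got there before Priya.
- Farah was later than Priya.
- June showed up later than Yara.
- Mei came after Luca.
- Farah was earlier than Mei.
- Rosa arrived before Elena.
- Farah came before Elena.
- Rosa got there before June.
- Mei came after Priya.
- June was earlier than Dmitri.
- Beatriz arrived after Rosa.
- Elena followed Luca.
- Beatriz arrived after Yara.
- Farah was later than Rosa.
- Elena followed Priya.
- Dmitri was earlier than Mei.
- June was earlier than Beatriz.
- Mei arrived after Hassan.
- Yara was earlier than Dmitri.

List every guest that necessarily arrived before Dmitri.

Farah, Hassan, June, Luca, Priya, Rosa, Yara

Directly stated before Dmitri: Hassan, June, and Yara.
Farah reaches Dmitri via Farah → June → Dmitri.
Luca reaches Dmitri via Luca → Yara → Dmitri.
Priya reaches Dmitri via Priya → Farah → June → Dmitri.
Likewise Rosa reaches Dmitri by chaining the stated constraints.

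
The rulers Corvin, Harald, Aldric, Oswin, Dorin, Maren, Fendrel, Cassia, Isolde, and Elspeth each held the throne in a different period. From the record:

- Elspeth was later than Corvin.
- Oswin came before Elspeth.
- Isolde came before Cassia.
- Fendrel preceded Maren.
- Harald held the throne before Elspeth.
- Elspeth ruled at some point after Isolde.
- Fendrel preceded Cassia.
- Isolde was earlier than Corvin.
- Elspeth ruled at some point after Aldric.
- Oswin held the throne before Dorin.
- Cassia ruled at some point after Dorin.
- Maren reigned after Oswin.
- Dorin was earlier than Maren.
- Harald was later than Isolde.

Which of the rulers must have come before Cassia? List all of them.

Dorin, Fendrel, Isolde, Oswin

Directly stated before Cassia: Dorin, Fendrel, and Isolde.
Oswin reaches Cassia via Oswin → Dorin → Cassia.
No chain forces Corvin (or any of the others) ahead of Cassia.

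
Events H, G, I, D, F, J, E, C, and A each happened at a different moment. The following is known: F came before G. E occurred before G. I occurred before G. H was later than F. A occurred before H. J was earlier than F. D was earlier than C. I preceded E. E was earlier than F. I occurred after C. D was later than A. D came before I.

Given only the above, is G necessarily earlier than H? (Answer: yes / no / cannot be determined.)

No chain of stated constraints runs from G to H, and none runs from H to G either.
So the relative order of G and H is not fixed by the given facts.

cannot be determined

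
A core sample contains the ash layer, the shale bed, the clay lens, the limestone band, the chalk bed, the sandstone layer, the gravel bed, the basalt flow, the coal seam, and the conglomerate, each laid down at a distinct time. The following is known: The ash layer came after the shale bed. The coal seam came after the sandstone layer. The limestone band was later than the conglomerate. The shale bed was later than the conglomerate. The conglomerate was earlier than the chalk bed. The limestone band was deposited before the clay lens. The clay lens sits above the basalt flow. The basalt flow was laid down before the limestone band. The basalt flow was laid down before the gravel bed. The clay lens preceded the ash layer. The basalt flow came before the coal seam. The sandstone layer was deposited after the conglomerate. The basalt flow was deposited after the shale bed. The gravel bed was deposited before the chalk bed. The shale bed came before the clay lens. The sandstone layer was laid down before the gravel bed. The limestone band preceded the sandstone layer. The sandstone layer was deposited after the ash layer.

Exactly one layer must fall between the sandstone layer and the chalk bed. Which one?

Tracing the constraints gives the sandstone layer → the gravel bed → the chalk bed, so the gravel bed sits after the sandstone layer and before the chalk bed.
No other layer is forced both after the sandstone layer and before the chalk bed.

the gravel bed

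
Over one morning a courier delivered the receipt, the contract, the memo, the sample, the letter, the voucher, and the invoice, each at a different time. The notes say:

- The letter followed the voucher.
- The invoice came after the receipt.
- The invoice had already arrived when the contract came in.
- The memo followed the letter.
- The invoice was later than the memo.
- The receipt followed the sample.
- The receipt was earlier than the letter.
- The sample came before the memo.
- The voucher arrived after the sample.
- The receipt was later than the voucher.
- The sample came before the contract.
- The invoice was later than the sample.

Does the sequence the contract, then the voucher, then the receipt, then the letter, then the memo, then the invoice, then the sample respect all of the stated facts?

The constraints require the sample before the contract, but in the proposed sequence the contract appears ahead of the sample. That one violation is enough.

no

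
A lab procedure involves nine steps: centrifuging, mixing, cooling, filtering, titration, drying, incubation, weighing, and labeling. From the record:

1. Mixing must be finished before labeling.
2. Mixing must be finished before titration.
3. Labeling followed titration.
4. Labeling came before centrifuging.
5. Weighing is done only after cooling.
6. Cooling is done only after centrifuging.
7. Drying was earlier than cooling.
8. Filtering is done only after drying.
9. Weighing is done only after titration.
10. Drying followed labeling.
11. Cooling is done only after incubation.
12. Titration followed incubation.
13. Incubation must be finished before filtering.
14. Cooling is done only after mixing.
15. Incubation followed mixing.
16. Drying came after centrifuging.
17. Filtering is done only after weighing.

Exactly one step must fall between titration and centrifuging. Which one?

Tracing the constraints gives titration → labeling → centrifuging, so labeling sits after titration and before centrifuging.
No other step is forced both after titration and before centrifuging.

labeling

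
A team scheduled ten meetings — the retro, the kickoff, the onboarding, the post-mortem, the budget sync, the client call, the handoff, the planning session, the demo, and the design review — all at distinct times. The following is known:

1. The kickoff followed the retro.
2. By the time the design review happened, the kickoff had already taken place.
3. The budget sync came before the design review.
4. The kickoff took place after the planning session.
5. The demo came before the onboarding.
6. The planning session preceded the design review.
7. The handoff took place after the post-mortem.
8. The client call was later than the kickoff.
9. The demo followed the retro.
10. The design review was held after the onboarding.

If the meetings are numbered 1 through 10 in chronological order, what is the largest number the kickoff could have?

The kickoff must come before the client call and the design review — 2 meetings forced after it.
Everything else can be placed before the kickoff in some valid order, so the kickoff can sit as late as position 10 − 2 = 8.

8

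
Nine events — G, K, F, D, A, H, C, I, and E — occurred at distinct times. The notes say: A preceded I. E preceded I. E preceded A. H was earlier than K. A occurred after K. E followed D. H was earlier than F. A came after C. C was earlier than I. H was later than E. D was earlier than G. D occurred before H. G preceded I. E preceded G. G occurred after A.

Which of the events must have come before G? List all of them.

A, C, D, E, H, K

Directly stated before G: A, D, and E.
C reaches G via C → A → G.
H reaches G via H → K → A → G.
K reaches G via K → A → G.
No chain forces F (or any of the others) ahead of G.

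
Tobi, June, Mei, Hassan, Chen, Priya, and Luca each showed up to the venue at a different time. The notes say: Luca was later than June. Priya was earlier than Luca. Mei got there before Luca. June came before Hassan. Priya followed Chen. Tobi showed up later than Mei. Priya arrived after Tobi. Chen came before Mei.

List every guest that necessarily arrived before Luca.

Chen, June, Mei, Priya, Tobi

Directly stated before Luca: June, Mei, and Priya.
Chen reaches Luca via Chen → Priya → Luca.
Tobi reaches Luca via Tobi → Priya → Luca.
No chain forces Hassan ahead of Luca.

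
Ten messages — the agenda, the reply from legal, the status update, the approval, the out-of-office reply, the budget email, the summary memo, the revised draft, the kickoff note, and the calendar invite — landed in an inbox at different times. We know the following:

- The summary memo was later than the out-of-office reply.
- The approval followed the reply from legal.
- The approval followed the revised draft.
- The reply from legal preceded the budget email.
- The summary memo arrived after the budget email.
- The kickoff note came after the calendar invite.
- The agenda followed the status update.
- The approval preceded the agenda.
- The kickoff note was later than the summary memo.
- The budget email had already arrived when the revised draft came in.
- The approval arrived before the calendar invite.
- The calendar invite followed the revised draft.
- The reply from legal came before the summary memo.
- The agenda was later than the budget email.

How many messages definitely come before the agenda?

5

Directly stated before the agenda: the approval, the budget email, and the status update.
The reply from legal reaches the agenda via the reply from legal → the approval → the agenda.
The revised draft reaches the agenda via the revised draft → the approval → the agenda.
That's the approval, the budget email, the reply from legal, the revised draft, and the status update — 5 in all.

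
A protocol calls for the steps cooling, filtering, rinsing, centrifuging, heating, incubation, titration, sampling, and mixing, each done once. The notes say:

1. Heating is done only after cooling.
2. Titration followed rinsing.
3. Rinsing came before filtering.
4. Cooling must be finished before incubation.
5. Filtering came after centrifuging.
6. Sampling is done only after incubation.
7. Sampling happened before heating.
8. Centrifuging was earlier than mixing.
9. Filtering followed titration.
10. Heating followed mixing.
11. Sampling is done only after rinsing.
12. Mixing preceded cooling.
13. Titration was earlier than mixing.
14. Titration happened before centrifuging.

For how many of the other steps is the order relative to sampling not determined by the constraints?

Forced before sampling: centrifuging, cooling, incubation, mixing, rinsing, and titration; forced after sampling: heating.
That leaves filtering with no forced order relative to sampling — 1.

1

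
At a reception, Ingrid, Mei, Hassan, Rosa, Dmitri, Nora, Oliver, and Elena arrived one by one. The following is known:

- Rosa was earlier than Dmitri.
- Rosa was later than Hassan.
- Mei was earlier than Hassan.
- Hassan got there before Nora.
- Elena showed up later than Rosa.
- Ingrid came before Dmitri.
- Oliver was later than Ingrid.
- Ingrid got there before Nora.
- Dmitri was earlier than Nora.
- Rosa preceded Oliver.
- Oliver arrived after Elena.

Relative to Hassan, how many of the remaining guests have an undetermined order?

1

Forced before Hassan: Mei; forced after Hassan: Dmitri, Elena, Nora, Oliver, and Rosa.
That leaves Ingrid with no forced order relative to Hassan — 1.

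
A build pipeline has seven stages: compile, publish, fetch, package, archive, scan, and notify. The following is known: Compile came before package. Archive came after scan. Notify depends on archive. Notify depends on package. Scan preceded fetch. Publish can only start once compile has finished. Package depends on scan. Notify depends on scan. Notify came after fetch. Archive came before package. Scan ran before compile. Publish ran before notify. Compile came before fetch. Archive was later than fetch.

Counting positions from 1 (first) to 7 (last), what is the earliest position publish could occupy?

3

Compile and scan must both come before publish — 2 forced predecessors.
Nothing else is forced ahead of publish, so its earliest slot is position 2 + 1 = 3.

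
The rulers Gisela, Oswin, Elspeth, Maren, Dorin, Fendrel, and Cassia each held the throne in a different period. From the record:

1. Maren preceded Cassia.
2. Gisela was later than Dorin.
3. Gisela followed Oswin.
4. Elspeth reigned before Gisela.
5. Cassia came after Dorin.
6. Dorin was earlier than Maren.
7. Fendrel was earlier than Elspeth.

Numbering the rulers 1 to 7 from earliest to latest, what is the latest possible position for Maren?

Maren must come before Cassia — 1 ruler forced after them.
Everything else can be placed before Maren in some valid order, so Maren can sit as late as position 7 − 1 = 6.

6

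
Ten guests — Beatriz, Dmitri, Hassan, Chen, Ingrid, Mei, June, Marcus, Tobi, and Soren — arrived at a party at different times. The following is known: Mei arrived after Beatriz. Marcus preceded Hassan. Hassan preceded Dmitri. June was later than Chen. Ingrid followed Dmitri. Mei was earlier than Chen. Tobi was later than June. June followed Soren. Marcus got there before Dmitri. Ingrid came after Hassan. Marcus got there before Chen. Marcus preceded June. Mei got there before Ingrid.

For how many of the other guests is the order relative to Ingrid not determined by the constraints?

Forced before Ingrid: Beatriz, Dmitri, Hassan, Marcus, and Mei.
That leaves Chen, June, Soren, and Tobi with no forced order relative to Ingrid — 4.

4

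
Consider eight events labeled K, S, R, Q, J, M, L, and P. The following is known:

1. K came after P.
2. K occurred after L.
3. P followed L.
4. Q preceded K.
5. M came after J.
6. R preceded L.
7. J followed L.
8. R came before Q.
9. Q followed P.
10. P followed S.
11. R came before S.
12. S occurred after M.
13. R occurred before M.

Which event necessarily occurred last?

K

Every other event has a chain of constraints placing it before K, so K is last.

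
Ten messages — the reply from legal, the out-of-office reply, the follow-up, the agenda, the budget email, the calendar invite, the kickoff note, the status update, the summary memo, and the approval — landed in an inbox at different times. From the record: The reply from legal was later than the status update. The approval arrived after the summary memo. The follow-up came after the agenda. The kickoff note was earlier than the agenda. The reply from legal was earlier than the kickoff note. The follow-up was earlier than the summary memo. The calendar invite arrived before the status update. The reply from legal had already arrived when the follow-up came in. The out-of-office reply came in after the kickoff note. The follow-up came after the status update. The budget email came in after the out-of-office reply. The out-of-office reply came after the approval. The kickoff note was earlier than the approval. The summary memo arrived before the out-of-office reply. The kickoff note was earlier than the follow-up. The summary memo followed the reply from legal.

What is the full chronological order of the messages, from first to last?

the calendar invite, the status update, the reply from legal, the kickoff note, the agenda, the follow-up, the summary memo, the approval, the out-of-office reply, the budget email

The constraints fix every adjacent pair, so only one ordering works:
the calendar invite → the status update → the reply from legal → the kickoff note → the agenda → the follow-up → the summary memo → the approval → the out-of-office reply → the budget email.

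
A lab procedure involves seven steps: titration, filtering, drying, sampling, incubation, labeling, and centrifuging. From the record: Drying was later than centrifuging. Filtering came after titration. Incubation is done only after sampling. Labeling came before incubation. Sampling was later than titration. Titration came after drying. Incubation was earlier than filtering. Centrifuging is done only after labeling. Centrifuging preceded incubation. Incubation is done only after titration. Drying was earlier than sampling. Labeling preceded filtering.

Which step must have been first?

Labeling has a chain of constraints placing it before every other step, so labeling must be first.

labeling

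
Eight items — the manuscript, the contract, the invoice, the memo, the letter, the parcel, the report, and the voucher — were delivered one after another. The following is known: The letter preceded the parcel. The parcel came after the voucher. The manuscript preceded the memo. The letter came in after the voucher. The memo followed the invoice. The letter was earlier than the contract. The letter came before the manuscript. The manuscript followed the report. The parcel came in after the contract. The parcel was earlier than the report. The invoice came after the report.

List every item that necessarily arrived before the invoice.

the contract, the letter, the parcel, the report, the voucher

Directly stated before the invoice: the report.
The contract reaches the invoice via the contract → the parcel → the report → the invoice.
The letter reaches the invoice via the letter → the parcel → the report → the invoice.
The parcel reaches the invoice via the parcel → the report → the invoice.
Likewise the voucher reaches the invoice by chaining the stated constraints.
No chain forces the manuscript (or any of the others) ahead of the invoice.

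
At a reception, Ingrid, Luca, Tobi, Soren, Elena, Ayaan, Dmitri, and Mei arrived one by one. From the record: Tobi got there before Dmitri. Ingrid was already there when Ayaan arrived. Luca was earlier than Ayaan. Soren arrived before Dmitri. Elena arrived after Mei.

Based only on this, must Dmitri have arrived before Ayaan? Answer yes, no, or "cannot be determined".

No chain of stated constraints runs from Dmitri to Ayaan, and none runs from Ayaan to Dmitri either.
So the relative order of Dmitri and Ayaan is not fixed by the given facts.

cannot be determined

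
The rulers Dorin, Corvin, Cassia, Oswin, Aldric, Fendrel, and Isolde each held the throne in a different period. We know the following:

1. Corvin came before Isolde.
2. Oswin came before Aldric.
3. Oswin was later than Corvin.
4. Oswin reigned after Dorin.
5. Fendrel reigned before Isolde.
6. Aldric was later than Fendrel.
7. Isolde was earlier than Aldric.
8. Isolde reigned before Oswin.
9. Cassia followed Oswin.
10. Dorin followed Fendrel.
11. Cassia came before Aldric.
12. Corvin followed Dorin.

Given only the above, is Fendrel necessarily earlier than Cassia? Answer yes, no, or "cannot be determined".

yes

Chain the constraints: Fendrel → Dorin → Oswin → Cassia. Each link is directly stated, so Fendrel comes before Cassia.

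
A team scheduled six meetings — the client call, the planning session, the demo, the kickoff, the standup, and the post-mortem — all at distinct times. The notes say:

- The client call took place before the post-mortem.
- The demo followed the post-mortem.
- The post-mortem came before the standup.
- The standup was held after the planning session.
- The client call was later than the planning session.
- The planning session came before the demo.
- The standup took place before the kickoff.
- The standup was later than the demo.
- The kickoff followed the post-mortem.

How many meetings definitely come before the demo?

Directly stated before the demo: the planning session and the post-mortem.
The client call reaches the demo via the client call → the post-mortem → the demo.
That's the client call, the planning session, and the post-mortem — 3 in all.

3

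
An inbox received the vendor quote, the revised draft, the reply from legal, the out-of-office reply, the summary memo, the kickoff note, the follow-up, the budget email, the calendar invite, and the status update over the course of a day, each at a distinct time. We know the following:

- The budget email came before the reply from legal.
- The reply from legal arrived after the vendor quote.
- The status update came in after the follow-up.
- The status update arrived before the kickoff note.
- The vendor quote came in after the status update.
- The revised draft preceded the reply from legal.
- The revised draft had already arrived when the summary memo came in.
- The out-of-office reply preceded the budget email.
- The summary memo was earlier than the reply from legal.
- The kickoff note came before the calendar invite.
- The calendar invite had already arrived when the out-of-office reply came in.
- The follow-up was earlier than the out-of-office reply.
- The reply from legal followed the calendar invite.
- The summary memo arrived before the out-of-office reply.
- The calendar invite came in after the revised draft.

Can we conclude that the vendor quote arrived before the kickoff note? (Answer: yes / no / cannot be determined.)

cannot be determined

No chain of stated constraints runs from the vendor quote to the kickoff note, and none runs from the kickoff note to the vendor quote either.
So the relative order of the vendor quote and the kickoff note is not fixed by the given facts.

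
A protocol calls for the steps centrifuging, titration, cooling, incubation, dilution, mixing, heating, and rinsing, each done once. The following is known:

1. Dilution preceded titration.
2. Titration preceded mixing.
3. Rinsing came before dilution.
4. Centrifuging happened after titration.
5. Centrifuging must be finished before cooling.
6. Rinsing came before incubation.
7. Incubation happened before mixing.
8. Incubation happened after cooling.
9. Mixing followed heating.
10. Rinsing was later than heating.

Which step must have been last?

Every other step has a chain of constraints placing it before mixing, so mixing is last.

mixing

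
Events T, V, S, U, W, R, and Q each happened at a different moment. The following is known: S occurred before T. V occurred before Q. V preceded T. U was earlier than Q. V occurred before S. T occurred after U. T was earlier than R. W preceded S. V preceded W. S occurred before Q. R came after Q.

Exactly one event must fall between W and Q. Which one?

S

Tracing the constraints gives W → S → Q, so S sits after W and before Q.
No other event is forced both after W and before Q.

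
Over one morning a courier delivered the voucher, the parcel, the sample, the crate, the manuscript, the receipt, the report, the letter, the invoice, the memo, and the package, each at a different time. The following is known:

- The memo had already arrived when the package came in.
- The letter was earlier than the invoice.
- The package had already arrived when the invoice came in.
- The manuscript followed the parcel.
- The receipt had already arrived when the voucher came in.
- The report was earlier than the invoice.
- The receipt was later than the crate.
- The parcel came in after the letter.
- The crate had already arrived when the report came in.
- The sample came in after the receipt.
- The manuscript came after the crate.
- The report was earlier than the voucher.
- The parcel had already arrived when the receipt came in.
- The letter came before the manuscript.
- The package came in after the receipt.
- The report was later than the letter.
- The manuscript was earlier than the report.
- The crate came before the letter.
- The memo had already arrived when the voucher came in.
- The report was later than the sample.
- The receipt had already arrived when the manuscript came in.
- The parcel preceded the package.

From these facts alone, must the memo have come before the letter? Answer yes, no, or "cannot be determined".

No chain of stated constraints runs from the memo to the letter, and none runs from the letter to the memo either.
So the relative order of the memo and the letter is not fixed by the given facts.

cannot be determined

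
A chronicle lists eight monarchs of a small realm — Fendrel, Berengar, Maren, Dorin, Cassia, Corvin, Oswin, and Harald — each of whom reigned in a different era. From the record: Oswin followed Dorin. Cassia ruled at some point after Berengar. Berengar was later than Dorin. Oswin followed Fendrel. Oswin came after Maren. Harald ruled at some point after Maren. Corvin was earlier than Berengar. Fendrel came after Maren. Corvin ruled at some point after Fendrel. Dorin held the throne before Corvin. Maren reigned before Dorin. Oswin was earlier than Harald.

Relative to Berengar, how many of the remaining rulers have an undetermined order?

Forced before Berengar: Corvin, Dorin, Fendrel, and Maren; forced after Berengar: Cassia.
That leaves Harald and Oswin with no forced order relative to Berengar — 2.

2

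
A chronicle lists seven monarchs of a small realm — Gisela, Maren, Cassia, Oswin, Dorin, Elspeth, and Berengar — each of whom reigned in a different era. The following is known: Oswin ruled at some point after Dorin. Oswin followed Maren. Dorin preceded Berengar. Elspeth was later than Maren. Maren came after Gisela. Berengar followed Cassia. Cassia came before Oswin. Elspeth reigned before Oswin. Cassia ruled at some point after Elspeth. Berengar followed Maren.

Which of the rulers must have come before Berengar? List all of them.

Directly stated before Berengar: Cassia, Dorin, and Maren.
Elspeth reaches Berengar via Elspeth → Cassia → Berengar.
Gisela reaches Berengar via Gisela → Maren → Berengar.

Cassia, Dorin, Elspeth, Gisela, Maren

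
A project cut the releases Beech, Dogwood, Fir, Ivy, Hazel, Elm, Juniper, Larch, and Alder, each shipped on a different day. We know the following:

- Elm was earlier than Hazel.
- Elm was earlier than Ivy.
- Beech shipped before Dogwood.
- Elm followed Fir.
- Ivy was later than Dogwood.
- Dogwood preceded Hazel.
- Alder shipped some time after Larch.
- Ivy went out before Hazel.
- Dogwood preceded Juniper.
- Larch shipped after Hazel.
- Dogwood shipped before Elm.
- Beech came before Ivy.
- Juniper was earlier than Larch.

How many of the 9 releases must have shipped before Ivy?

4

Directly stated before Ivy: Beech, Dogwood, and Elm.
Fir reaches Ivy via Fir → Elm → Ivy.
That's Beech, Dogwood, Elm, and Fir — 4 in all.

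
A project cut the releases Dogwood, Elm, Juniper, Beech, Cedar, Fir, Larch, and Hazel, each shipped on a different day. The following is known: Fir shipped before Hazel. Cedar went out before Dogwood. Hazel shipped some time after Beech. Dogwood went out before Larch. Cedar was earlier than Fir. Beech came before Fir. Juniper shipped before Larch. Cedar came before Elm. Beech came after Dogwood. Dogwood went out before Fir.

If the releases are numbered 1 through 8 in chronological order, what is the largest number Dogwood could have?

Dogwood must come before Beech, Fir, Hazel, and Larch — 4 releases forced after it.
Everything else can be placed before Dogwood in some valid order, so Dogwood can sit as late as position 8 − 4 = 4.

4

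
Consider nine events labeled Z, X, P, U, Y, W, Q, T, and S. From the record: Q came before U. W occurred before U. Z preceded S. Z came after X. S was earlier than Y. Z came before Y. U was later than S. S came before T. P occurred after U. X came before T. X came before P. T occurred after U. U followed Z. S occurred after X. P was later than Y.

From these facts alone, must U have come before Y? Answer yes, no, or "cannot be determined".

cannot be determined

No chain of stated constraints runs from U to Y, and none runs from Y to U either.
So the relative order of U and Y is not fixed by the given facts.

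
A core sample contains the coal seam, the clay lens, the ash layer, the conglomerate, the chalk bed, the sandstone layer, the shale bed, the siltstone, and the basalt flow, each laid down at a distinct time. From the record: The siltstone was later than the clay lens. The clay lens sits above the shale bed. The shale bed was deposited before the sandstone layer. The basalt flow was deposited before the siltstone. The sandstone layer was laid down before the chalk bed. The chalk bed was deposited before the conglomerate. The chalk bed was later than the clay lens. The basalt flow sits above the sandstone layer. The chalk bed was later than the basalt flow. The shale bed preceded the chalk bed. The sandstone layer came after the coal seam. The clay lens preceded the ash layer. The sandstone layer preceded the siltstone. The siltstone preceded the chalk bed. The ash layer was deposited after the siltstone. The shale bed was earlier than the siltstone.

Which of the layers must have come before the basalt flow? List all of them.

the coal seam, the sandstone layer, the shale bed

Directly stated before the basalt flow: the sandstone layer.
The coal seam reaches the basalt flow via the coal seam → the sandstone layer → the basalt flow.
The shale bed reaches the basalt flow via the shale bed → the sandstone layer → the basalt flow.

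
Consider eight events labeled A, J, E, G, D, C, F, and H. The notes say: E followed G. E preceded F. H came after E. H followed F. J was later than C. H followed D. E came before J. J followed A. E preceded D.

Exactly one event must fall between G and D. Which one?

E

Tracing the constraints gives G → E → D, so E sits after G and before D.
No other event is forced both after G and before D.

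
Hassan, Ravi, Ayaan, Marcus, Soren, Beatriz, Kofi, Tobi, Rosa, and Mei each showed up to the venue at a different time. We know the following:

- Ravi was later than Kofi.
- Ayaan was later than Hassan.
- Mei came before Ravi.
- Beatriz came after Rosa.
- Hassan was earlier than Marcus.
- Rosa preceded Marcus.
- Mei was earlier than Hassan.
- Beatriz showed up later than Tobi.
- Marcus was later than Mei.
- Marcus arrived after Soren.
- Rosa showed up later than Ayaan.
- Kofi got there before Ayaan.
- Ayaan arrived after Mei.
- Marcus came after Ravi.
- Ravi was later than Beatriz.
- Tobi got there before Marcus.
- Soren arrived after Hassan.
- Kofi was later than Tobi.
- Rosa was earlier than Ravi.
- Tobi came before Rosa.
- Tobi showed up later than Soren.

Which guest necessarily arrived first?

Mei has a chain of constraints placing them before every other guest, so Mei must be first.

Mei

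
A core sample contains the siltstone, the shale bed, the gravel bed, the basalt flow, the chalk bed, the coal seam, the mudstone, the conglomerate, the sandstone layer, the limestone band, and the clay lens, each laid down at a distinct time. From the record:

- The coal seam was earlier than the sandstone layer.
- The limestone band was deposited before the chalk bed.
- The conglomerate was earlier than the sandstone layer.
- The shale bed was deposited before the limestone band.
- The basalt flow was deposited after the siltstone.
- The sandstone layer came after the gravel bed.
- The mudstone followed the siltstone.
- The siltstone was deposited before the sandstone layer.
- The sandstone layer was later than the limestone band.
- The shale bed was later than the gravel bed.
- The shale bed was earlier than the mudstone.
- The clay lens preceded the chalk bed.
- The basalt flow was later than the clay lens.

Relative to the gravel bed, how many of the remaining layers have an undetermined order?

Forced after the gravel bed: the chalk bed, the limestone band, the mudstone, the sandstone layer, and the shale bed.
That leaves the basalt flow, the clay lens, the coal seam, the conglomerate, and the siltstone with no forced order relative to the gravel bed — 5.

5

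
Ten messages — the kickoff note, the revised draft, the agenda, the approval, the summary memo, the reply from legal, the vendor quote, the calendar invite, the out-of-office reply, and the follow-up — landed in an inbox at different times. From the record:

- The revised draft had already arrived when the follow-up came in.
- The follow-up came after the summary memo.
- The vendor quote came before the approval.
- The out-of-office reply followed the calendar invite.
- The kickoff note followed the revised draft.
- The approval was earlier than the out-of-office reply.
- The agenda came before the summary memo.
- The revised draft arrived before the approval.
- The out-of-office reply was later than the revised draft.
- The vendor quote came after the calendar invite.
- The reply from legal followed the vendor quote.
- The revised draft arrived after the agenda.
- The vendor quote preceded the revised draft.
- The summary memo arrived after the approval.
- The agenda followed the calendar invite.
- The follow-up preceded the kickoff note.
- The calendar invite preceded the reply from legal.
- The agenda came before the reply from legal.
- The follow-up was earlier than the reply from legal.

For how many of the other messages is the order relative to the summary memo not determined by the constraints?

Forced before the summary memo: the agenda, the approval, the calendar invite, the revised draft, and the vendor quote; forced after the summary memo: the follow-up, the kickoff note, and the reply from legal.
That leaves the out-of-office reply with no forced order relative to the summary memo — 1.

1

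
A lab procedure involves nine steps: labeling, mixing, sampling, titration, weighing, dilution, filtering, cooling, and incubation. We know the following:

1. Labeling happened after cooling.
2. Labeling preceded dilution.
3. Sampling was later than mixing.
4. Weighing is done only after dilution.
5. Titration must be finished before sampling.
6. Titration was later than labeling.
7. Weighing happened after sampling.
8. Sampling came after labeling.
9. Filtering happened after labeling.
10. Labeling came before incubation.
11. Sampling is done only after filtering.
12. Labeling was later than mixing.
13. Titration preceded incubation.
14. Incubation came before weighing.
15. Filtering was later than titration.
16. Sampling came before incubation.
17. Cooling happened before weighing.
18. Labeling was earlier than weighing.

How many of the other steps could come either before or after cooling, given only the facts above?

Forced after cooling: dilution, filtering, incubation, labeling, sampling, titration, and weighing.
That leaves mixing with no forced order relative to cooling — 1.

1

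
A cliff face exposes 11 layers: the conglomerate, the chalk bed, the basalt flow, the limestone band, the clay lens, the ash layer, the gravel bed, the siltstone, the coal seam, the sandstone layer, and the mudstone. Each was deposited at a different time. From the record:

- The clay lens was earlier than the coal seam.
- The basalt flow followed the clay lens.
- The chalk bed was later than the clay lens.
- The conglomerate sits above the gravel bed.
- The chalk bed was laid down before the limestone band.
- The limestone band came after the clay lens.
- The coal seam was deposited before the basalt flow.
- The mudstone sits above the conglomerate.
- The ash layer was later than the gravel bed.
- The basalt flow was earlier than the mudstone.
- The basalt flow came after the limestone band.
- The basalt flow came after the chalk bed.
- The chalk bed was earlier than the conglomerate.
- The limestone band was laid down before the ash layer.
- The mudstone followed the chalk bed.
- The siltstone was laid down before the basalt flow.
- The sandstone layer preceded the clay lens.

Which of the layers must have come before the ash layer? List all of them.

Directly stated before the ash layer: the gravel bed and the limestone band.
The chalk bed reaches the ash layer via the chalk bed → the limestone band → the ash layer.
The clay lens reaches the ash layer via the clay lens → the limestone band → the ash layer.
The sandstone layer reaches the ash layer via the sandstone layer → the clay lens → the limestone band → the ash layer.
No chain forces the coal seam (or any of the others) ahead of the ash layer.

the chalk bed, the clay lens, the gravel bed, the limestone band, the sandstone layer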